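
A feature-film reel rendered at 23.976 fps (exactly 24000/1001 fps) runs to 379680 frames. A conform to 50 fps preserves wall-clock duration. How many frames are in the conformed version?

Target frames = source frames × (target rate / source rate) = 379680 × (50)/(24000/1001) = 379680 × 1001/480 = 791791.

791791 frames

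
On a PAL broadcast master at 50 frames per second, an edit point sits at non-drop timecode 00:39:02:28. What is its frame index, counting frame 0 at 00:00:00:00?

117128

Total seconds to the label: (0 × 3600 + 39 × 60 + 2) = 2342.
Frame index = 2342 × 50 + 28 = 117128.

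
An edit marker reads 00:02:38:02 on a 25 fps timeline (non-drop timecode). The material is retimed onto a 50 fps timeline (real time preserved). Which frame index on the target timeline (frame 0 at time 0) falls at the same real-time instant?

Source frame index: (0×3600 + 2×60 + 38) × 25 + 2 = 3952.
Real time: 3952 / (25) = 3952/25 s.
Target frame: (3952/25) × (50) = 7904.

frame 7904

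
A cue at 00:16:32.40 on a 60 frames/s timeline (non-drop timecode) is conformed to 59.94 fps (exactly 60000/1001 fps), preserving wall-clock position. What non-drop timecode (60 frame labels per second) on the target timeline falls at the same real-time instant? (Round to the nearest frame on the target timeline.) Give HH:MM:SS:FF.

00:16:31:40

Source frame index: (0×3600 + 16×60 + 32) × 60 + 40 = 59560.
Real time: 59560 / (60) = 2978/3 s.
Target frame: (2978/3) × (60000/1001) = 59560000/1001 ≈ 59500.500 → 59500.
At 60 labels/s: frame 59500 → 00:16:31:40.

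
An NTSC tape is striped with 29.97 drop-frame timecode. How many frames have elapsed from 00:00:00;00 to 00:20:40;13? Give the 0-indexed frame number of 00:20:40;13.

37177

As if non-drop at 30 labels/s: (0 × 3600 + 20 × 60 + 40) × 30 + 13 = 37213.
Minute boundaries passed: 20; those not divisible by 10: 20 − 2 = 18; dropped labels = 2 × 18 = 36.
Actual frame index = 37213 − 36 = 37177.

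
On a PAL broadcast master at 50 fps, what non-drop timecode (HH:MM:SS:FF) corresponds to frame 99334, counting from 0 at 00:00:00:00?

99334 ÷ 50 = 1986 full seconds, remainder 34 frames.
1986 s = 0 h 33 min 6 s.
Timecode: 00:33:06:34.

00:33:06:34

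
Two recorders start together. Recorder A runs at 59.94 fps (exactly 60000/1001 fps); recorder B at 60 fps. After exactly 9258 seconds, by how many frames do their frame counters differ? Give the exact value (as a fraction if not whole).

A emits 60000/1001 × 9258 = 555480000/1001 frames; B emits 60 × 9258 = 555480.
Difference = 555480/1001 frames (≈ 554.9251); B is ahead of A.

555480/1001 frames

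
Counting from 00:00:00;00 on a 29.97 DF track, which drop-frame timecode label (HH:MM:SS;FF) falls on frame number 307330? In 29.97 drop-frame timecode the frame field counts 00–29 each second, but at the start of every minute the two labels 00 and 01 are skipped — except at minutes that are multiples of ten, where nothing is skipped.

02:50:54;16

Ten DF minutes hold 17982 frames, so frame 307330 lies in block 17 (frames 305694–323675) with 1636 frames into that block.
The block's first minute is 1800 frames and the rest 1798 each; 1636 frames reaches minute 0, so 17 × 18 + 0 × 2 = 306 labels have been skipped so far.
Adding those back, label number 307330 + 306 = 307636 at 30 labels/s is 10254 s + 16 f = 2 h 50 min 54 s frame 16, i.e. 02:50:54;16.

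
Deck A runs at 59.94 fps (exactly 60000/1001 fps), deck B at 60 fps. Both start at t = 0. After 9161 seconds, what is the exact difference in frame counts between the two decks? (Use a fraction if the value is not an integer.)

549660/1001 frames

A emits 60000/1001 × 9161 = 549660000/1001 frames; B emits 60 × 9161 = 549660.
Difference = 549660/1001 frames (≈ 549.1109); B is ahead of A.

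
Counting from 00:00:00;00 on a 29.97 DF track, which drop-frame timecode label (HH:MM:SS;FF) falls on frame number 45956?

Ten DF minutes hold 17982 frames, so frame 45956 lies in block 2 (frames 35964–53945) with 9992 frames into that block.
The block's first minute is 1800 frames and the rest 1798 each; 9992 frames reaches minute 5, so 2 × 18 + 5 × 2 = 46 labels have been skipped so far.
Adding those back, label number 45956 + 46 = 46002 at 30 labels/s is 1533 s + 12 f = 0 h 25 min 33 s frame 12, i.e. 00:25:33;12.

00:25:33;12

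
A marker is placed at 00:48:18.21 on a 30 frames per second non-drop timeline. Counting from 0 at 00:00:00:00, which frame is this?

Total seconds to the label: (0 × 3600 + 48 × 60 + 18) = 2898.
Frame index = 2898 × 30 + 21 = 86961.

frame 86961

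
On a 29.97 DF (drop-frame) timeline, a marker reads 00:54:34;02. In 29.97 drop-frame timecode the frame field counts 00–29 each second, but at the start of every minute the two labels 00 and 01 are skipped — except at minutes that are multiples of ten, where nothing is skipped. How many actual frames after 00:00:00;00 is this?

98124

As if non-drop at 30 labels/s: (0 × 3600 + 54 × 60 + 34) × 30 + 2 = 98222.
Minute boundaries passed: 54; those not divisible by 10: 54 − 5 = 49; dropped labels = 2 × 49 = 98.
Actual frame index = 98222 − 98 = 98124.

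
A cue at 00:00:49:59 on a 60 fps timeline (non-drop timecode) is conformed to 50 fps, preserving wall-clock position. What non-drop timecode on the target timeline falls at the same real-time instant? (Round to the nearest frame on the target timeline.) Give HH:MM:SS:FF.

00:00:49:49

Source frame index: (0×3600 + 0×60 + 49) × 60 + 59 = 2999.
Real time: 2999 / (60) = 2999/60 s.
Target frame: (2999/60) × (50) = 14995/6 ≈ 2499.167 → 2499.
At 50 labels/s: frame 2499 → 00:00:49:49.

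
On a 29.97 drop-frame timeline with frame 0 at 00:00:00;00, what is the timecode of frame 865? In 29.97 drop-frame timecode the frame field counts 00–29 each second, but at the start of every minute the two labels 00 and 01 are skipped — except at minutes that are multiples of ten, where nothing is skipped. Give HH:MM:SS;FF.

00:00:28;25

Each 10-minute DF block holds 10 × 60 × 30 − 9 × 2 = 17982 frames. 865 ÷ 17982 → 0 full blocks, remainder 865.
Within the partial block the first minute is 1800 frames and each further minute 1798, so 0 further minute boundaries passed. Total skipped labels = 18 × 0 + 2 × 0 = 0.
Non-drop label index = 865 + 0 = 865; at 30 labels/s that is 00:00:28:25, i.e. DF 00:00:28;25.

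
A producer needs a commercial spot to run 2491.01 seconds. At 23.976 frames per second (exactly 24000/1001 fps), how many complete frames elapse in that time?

59724 frames

Frames = 2491.01 × 24000/1001 = 59784240/1001 ≈ 59724.5155.
Complete frames: 59724.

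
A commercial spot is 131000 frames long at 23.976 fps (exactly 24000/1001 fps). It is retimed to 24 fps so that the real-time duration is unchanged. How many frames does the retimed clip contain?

Target frames = source frames × (target rate / source rate) = 131000 × (24)/(24000/1001) = 131000 × 1001/1000 = 131131.

131131 frames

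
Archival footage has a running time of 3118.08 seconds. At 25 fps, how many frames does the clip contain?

Frames = 3118.08 × 25 = 77952.

77952 frames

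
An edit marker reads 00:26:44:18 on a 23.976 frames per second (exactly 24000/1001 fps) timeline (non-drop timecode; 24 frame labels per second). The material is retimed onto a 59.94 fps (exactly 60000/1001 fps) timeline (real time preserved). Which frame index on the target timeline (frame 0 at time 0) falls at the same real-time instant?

Source frame index: (0×3600 + 26×60 + 44) × 24 + 18 = 38514.
Real time: 38514 / (24000/1001) = 6425419/4000 s.
Target frame: (6425419/4000) × (60000/1001) = 96285.

frame 96285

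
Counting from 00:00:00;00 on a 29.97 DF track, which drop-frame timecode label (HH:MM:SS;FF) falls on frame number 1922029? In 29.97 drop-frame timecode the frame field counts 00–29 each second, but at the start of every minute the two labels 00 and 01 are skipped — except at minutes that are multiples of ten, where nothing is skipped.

Each 10-minute DF block holds 10 × 60 × 30 − 9 × 2 = 17982 frames. 1922029 ÷ 17982 → 106 full blocks, remainder 15937.
Within the partial block the first minute is 1800 frames and each further minute 1798, so 8 further minute boundaries passed. Total skipped labels = 18 × 106 + 2 × 8 = 1924.
Non-drop label index = 1922029 + 1924 = 1923953; at 30 labels/s that is 17:48:51:23, i.e. DF 17:48:51;23.

17:48:51;23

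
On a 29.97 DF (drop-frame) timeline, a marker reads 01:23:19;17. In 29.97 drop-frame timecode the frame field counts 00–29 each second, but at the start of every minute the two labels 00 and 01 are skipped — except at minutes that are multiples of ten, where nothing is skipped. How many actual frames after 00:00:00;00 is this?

Complete 10-minute blocks: 8, each 17982 frames → 143856.
Remaining 3 whole minutes in the current block: 1800 + 2 × 1798 = 5396 frames.
Within the current minute: 19 × 30 + 17 − 2 = 585 (labels ;00/;01 skipped at this minute). Total = 143856 + 5396 + 585 = 149837.

149837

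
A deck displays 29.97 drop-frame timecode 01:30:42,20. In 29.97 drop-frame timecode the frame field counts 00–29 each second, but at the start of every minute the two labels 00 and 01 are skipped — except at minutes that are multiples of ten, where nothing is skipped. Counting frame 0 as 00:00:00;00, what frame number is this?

Complete 10-minute blocks: 9, each 17982 frames → 161838.
Remaining 0 whole minutes in the current block: 0 frames.
Within the current minute: 42 × 30 + 20 = 1280. Total = 161838 + 0 + 1280 = 163118.

163118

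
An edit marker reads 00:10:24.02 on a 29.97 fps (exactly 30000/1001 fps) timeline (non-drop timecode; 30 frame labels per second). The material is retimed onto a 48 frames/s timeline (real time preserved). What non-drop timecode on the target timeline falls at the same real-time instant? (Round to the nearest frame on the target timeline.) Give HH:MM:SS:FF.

Source frame index: (0×3600 + 10×60 + 24) × 30 + 2 = 18722.
Real time: 18722 / (30000/1001) = 9370361/15000 s.
Target frame: (9370361/15000) × (48) = 18740722/625 ≈ 29985.155 → 29985.
At 48 labels/s: frame 29985 → 00:10:24:33.

00:10:24:33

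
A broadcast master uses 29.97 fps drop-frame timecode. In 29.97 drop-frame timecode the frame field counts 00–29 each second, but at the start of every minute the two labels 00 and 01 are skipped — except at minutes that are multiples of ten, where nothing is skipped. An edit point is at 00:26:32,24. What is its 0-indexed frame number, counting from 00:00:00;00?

Complete 10-minute blocks: 2, each 17982 frames → 35964.
Remaining 6 whole minutes in the current block: 1800 + 5 × 1798 = 10790 frames.
Within the current minute: 32 × 30 + 24 − 2 = 982 (labels ;00/;01 skipped at this minute). Total = 35964 + 10790 + 982 = 47736.

47736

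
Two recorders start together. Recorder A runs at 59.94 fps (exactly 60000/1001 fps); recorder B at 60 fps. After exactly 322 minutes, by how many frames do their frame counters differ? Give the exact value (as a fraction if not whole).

165600/143 frames

322 min = 19320 s.
A emits 60000/1001 × 19320 = 165600000/143 frames; B emits 60 × 19320 = 1159200.
Difference = 165600/143 frames (≈ 1158.0420); B is ahead of A.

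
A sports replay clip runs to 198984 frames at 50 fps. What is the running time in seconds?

3979.68 seconds

Running time = 198984 / (50) = 3979.68 s.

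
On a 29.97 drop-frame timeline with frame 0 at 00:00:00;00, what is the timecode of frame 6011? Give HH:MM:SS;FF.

00:03:20;17

Ten DF minutes hold 17982 frames, so frame 6011 lies in block 0 (frames 0–17981) with 6011 frames into that block.
The block's first minute is 1800 frames and the rest 1798 each; 6011 frames reaches minute 3, so 0 × 18 + 3 × 2 = 6 labels have been skipped so far.
Adding those back, label number 6011 + 6 = 6017 at 30 labels/s is 200 s + 17 f = 0 h 3 min 20 s frame 17, i.e. 00:03:20;17.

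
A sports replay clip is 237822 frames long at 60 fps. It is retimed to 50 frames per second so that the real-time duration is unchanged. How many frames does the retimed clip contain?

198185 frames

Frames at target rate = 237822 × (50) / (60) = 198185.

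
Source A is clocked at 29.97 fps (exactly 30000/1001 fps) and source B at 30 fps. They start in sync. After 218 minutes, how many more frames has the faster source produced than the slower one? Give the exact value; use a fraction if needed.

392400/1001 frames

218 min = 13080 s.
A emits 30000/1001 × 13080 = 392400000/1001 frames; B emits 30 × 13080 = 392400.
Difference = 392400/1001 frames (≈ 392.0080); B is ahead of A.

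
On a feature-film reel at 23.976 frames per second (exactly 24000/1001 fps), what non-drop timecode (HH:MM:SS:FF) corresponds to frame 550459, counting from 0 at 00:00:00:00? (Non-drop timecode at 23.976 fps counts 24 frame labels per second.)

06:22:15:19

550459 ÷ 24 = 22935 full seconds, remainder 19 frames.
22935 s = 6 h 22 min 15 s.
Timecode: 06:22:15:19.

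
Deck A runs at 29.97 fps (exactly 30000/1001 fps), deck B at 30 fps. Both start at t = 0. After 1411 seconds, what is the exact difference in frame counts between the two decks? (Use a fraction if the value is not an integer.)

A emits 30000/1001 × 1411 = 42330000/1001 frames; B emits 30 × 1411 = 42330.
Difference = 42330/1001 frames (≈ 42.2877); B is ahead of A.

42330/1001 frames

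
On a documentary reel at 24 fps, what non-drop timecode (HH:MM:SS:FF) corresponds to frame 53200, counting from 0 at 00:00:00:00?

53200 ÷ 24 = 2216 full seconds, remainder 16 frames.
2216 s = 0 h 36 min 56 s.
Timecode: 00:36:56:16.

00:36:56:16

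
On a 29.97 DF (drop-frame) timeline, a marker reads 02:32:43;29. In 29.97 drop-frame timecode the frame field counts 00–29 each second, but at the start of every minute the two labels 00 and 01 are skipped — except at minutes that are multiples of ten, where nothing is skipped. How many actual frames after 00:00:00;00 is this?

274645

Complete 10-minute blocks: 15, each 17982 frames → 269730.
Remaining 2 whole minutes in the current block: 1800 + 1 × 1798 = 3598 frames.
Within the current minute: 43 × 30 + 29 − 2 = 1317 (labels ;00/;01 skipped at this minute). Total = 269730 + 3598 + 1317 = 274645.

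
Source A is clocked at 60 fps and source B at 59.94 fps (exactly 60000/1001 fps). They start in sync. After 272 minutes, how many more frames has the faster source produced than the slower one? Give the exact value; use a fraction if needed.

979200/1001 frames

272 min = 16320 s.
A emits 60 × 16320 = 979200 frames; B emits 60000/1001 × 16320 = 979200000/1001.
Difference = 979200/1001 frames (≈ 978.2218); B is behind A.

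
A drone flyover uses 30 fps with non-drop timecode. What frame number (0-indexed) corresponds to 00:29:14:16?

52636

Total seconds to the label: (0 × 3600 + 29 × 60 + 14) = 1754.
Frame index = 1754 × 30 + 16 = 52636.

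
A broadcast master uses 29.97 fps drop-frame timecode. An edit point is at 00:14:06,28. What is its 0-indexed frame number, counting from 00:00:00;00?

25382

As if non-drop at 30 labels/s: (0 × 3600 + 14 × 60 + 6) × 30 + 28 = 25408.
Minute boundaries passed: 14; those not divisible by 10: 14 − 1 = 13; dropped labels = 2 × 13 = 26.
Actual frame index = 25408 − 26 = 25382.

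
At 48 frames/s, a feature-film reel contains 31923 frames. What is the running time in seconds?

665.0625 seconds

Running time = 31923 / (48) = 665.0625 s.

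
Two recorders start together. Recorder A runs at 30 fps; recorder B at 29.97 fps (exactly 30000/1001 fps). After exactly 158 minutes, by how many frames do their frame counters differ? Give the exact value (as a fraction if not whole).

158 min = 9480 s.
A emits 30 × 9480 = 284400 frames; B emits 30000/1001 × 9480 = 284400000/1001.
Difference = 284400/1001 frames (≈ 284.1159); B is behind A.

284400/1001 frames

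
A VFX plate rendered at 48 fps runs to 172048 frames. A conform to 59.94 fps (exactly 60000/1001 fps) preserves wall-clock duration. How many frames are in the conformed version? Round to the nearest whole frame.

214845 frames

Frames at target rate = 172048 × (60000/1001) / (48) = 215060000/1001 ≈ 214845.155.
Nearest whole frame: 214845.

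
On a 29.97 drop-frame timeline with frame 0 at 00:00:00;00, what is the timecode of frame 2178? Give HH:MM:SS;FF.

Each 10-minute DF block holds 10 × 60 × 30 − 9 × 2 = 17982 frames. 2178 ÷ 17982 → 0 full blocks, remainder 2178.
Within the partial block the first minute is 1800 frames and each further minute 1798, so 1 further minute boundary passed. Total skipped labels = 18 × 0 + 2 × 1 = 2.
Non-drop label index = 2178 + 2 = 2180; at 30 labels/s that is 00:01:12:20, i.e. DF 00:01:12;20.

00:01:12;20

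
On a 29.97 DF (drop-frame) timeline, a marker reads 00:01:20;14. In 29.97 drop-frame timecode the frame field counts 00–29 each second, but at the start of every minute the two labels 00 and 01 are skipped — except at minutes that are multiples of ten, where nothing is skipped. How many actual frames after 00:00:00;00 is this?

As if non-drop at 30 labels/s: (0 × 3600 + 1 × 60 + 20) × 30 + 14 = 2414.
Minute boundaries passed: 1; those not divisible by 10: 1 − 0 = 1; dropped labels = 2 × 1 = 2.
Actual frame index = 2414 − 2 = 2412.

2412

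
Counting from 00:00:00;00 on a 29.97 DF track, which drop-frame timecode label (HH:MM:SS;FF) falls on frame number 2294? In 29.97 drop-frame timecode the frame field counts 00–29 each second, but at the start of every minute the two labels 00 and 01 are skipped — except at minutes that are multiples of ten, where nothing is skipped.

00:01:16;16

Each 10-minute DF block holds 10 × 60 × 30 − 9 × 2 = 17982 frames. 2294 ÷ 17982 → 0 full blocks, remainder 2294.
Within the partial block the first minute is 1800 frames and each further minute 1798, so 1 further minute boundary passed. Total skipped labels = 18 × 0 + 2 × 1 = 2.
Non-drop label index = 2294 + 2 = 2296; at 30 labels/s that is 00:01:16:16, i.e. DF 00:01:16;16.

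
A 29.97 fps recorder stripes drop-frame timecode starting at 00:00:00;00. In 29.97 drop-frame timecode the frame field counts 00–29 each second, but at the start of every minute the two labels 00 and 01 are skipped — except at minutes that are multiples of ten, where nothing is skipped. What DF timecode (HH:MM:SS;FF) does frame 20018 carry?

00:11:07;28

Each 10-minute DF block holds 10 × 60 × 30 − 9 × 2 = 17982 frames. 20018 ÷ 17982 → 1 full block, remainder 2036.
Within the partial block the first minute is 1800 frames and each further minute 1798, so 1 further minute boundary passed. Total skipped labels = 18 × 1 + 2 × 1 = 20.
Non-drop label index = 20018 + 20 = 20038; at 30 labels/s that is 00:11:07:28, i.e. DF 00:11:07;28.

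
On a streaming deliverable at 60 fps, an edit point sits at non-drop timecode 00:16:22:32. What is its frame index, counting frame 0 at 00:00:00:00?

Total seconds to the label: (0 × 3600 + 16 × 60 + 22) = 982.
Frame index = 982 × 60 + 32 = 58952.

frame 58952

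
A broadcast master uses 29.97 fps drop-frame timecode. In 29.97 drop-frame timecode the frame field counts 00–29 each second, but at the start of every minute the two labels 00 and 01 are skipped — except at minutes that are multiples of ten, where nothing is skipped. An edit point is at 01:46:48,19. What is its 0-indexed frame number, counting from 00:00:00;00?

192067

As if non-drop at 30 labels/s: (1 × 3600 + 46 × 60 + 48) × 30 + 19 = 192259.
Minute boundaries passed: 106; those not divisible by 10: 106 − 10 = 96; dropped labels = 2 × 96 = 192.
Actual frame index = 192259 − 192 = 192067.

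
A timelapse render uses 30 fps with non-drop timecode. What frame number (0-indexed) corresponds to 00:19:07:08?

Total seconds to the label: (0 × 3600 + 19 × 60 + 7) = 1147.
Frame index = 1147 × 30 + 8 = 34418.

34418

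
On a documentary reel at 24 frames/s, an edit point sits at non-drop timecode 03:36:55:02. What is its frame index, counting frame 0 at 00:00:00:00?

frame 312362

Total seconds to the label: (3 × 3600 + 36 × 60 + 55) = 13015.
Frame index = 13015 × 24 + 2 = 312362.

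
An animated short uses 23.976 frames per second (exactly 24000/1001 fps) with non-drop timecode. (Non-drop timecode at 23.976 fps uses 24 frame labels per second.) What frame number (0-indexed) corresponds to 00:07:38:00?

Total seconds to the label: (0 × 3600 + 7 × 60 + 38) = 458.
Frame index = 458 × 24 + 0 = 10992.

frame 10992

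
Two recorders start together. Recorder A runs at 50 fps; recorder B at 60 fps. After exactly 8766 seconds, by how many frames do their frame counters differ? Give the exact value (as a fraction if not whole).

A emits 50 × 8766 = 438300 frames; B emits 60 × 8766 = 525960.
Difference = 87660 frames; B is ahead of A.

87660 frames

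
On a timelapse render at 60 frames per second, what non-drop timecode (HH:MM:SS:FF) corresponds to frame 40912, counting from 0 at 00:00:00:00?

00:11:21:52

40912 ÷ 60 = 681 full seconds, remainder 52 frames.
681 s = 0 h 11 min 21 s.
Timecode: 00:11:21:52.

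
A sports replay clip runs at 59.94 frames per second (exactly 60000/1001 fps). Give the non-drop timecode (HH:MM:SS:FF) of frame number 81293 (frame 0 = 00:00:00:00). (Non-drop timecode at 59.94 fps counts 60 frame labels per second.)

00:22:34:53

81293 ÷ 60 = 1354 full seconds, remainder 53 frames.
1354 s = 0 h 22 min 34 s.
Timecode: 00:22:34:53.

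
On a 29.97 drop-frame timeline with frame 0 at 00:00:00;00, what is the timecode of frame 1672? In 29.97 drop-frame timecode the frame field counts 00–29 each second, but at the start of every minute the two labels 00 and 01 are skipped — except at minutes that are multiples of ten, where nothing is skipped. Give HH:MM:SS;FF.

00:00:55;22

Each 10-minute DF block holds 10 × 60 × 30 − 9 × 2 = 17982 frames. 1672 ÷ 17982 → 0 full blocks, remainder 1672.
Within the partial block the first minute is 1800 frames and each further minute 1798, so 0 further minute boundaries passed. Total skipped labels = 18 × 0 + 2 × 0 = 0.
Non-drop label index = 1672 + 0 = 1672; at 30 labels/s that is 00:00:55:22, i.e. DF 00:00:55;22.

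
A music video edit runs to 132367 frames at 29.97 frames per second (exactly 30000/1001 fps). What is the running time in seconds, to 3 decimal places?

Running time = 132367 × 1001/30000 = 132499367/30000 s ≈ 4416.646 s.

4416.646 seconds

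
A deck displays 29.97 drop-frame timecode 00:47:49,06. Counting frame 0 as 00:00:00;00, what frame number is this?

85990

As if non-drop at 30 labels/s: (0 × 3600 + 47 × 60 + 49) × 30 + 6 = 86076.
Minute boundaries passed: 47; those not divisible by 10: 47 − 4 = 43; dropped labels = 2 × 43 = 86.
Actual frame index = 86076 − 86 = 85990.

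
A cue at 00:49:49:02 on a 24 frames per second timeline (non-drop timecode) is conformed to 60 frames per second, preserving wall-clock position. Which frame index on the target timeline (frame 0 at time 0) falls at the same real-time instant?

Source frame index: (0×3600 + 49×60 + 49) × 24 + 2 = 71738.
Real time: 71738 / (24) = 35869/12 s.
Target frame: (35869/12) × (60) = 179345.

frame 179345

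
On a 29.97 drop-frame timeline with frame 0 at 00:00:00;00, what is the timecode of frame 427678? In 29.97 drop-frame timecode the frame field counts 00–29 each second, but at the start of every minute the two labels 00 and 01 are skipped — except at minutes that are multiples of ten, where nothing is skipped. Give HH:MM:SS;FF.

Each 10-minute DF block holds 10 × 60 × 30 − 9 × 2 = 17982 frames. 427678 ÷ 17982 → 23 full blocks, remainder 14092.
Within the partial block the first minute is 1800 frames and each further minute 1798, so 7 further minute boundaries passed. Total skipped labels = 18 × 23 + 2 × 7 = 428.
Non-drop label index = 427678 + 428 = 428106; at 30 labels/s that is 03:57:50:06, i.e. DF 03:57:50;06.

03:57:50;06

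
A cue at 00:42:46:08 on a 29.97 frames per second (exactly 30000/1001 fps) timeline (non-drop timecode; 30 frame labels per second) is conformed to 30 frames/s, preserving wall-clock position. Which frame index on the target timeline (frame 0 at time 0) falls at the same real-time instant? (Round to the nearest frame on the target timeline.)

Source frame index: (0×3600 + 42×60 + 46) × 30 + 8 = 76988.
Real time: 76988 / (30000/1001) = 19266247/7500 s.
Target frame: (19266247/7500) × (30) = 19266247/250 ≈ 77064.988 → 77065.

frame 77065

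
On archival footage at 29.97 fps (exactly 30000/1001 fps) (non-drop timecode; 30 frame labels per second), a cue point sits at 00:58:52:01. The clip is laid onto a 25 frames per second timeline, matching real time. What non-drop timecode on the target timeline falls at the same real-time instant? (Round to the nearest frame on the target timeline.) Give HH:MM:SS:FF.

00:58:55:14

Source frame index: (0×3600 + 58×60 + 52) × 30 + 1 = 105961.
Real time: 105961 / (30000/1001) = 106066961/30000 s.
Target frame: (106066961/30000) × (25) = 106066961/1200 ≈ 88389.134 → 88389.
At 25 labels/s: frame 88389 → 00:58:55:14.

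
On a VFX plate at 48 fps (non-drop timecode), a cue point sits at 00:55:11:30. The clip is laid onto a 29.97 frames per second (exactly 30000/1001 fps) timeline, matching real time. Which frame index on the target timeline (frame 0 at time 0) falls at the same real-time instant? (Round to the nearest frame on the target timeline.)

Source frame index: (0×3600 + 55×60 + 11) × 48 + 30 = 158958.
Real time: 158958 / (48) = 26493/8 s.
Target frame: (26493/8) × (30000/1001) = 99348750/1001 ≈ 99249.500 → 99250.

frame 99250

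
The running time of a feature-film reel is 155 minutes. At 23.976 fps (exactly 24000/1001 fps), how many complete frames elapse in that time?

222977 frames

155 min = 9300 s.
Frames = 9300 × 24000/1001 = 223200000/1001 ≈ 222977.0230.
Complete frames: 222977.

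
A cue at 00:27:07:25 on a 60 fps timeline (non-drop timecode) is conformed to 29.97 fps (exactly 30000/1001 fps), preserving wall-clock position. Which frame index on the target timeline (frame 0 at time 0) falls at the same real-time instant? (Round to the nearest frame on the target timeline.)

Source frame index: (0×3600 + 27×60 + 7) × 60 + 25 = 97645.
Real time: 97645 / (60) = 19529/12 s.
Target frame: (19529/12) × (30000/1001) = 48822500/1001 ≈ 48773.726 → 48774.

frame 48774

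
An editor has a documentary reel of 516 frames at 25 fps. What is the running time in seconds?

20.64 seconds

Running time = 516 / (25) = 20.64 s.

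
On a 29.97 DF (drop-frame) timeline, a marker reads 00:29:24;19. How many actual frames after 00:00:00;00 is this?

As if non-drop at 30 labels/s: (0 × 3600 + 29 × 60 + 24) × 30 + 19 = 52939.
Minute boundaries passed: 29; those not divisible by 10: 29 − 2 = 27; dropped labels = 2 × 27 = 54.
Actual frame index = 52939 − 54 = 52885.

52885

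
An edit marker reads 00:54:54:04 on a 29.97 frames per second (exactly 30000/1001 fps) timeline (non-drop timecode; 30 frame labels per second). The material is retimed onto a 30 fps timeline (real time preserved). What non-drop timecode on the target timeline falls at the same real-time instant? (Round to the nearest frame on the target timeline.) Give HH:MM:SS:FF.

00:54:57:13

Source frame index: (0×3600 + 54×60 + 54) × 30 + 4 = 98824.
Real time: 98824 / (30000/1001) = 12365353/3750 s.
Target frame: (12365353/3750) × (30) = 12365353/125 ≈ 98922.824 → 98923.
At 30 labels/s: frame 98923 → 00:54:57:13.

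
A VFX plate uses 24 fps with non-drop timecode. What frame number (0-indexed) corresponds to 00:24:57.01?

Total seconds to the label: (0 × 3600 + 24 × 60 + 57) = 1497.
Frame index = 1497 × 24 + 1 = 35929.

35929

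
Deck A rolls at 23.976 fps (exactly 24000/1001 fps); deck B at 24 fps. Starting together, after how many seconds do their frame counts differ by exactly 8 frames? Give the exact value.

The gap grows by |24 − 24000/1001| = 24/1001 frames per second.
Time for a 8-frame gap: 8 ÷ (24/1001) = 1001/3 s.

1001/3 seconds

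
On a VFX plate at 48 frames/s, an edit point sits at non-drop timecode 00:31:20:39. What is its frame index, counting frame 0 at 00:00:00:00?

90279

Total seconds to the label: (0 × 3600 + 31 × 60 + 20) = 1880.
Frame index = 1880 × 48 + 39 = 90279.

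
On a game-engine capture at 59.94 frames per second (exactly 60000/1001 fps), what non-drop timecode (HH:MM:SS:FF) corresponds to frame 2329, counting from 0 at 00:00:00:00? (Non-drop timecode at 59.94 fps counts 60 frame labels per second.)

00:00:38:49

2329 ÷ 60 = 38 full seconds, remainder 49 frames.
38 s = 0 h 0 min 38 s.
Timecode: 00:00:38:49.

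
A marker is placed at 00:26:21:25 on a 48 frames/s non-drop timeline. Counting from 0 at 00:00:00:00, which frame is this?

frame 75913

Total seconds to the label: (0 × 3600 + 26 × 60 + 21) = 1581.
Frame index = 1581 × 48 + 25 = 75913.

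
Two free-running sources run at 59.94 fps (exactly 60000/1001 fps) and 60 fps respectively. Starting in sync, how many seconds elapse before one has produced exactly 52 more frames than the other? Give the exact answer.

The gap grows by |60 − 60000/1001| = 60/1001 frames per second.
Time for a 52-frame gap: 52 ÷ (60/1001) = 13013/15 s.

13013/15 seconds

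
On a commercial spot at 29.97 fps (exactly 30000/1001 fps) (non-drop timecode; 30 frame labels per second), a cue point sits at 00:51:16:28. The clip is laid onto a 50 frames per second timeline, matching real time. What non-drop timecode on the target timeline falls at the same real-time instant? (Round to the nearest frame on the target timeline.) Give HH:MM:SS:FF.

00:51:20:01

Source frame index: (0×3600 + 51×60 + 16) × 30 + 28 = 92308.
Real time: 92308 / (30000/1001) = 23100077/7500 s.
Target frame: (23100077/7500) × (50) = 23100077/150 ≈ 154000.513 → 154001.
At 50 labels/s: frame 154001 → 00:51:20:01.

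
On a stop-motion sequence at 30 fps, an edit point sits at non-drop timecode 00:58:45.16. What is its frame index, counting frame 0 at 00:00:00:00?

Total seconds to the label: (0 × 3600 + 58 × 60 + 45) = 3525.
Frame index = 3525 × 30 + 16 = 105766.

105766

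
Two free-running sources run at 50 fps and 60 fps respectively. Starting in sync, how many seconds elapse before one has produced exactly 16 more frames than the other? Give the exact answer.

1.6 seconds

The gap grows by |60 − 50| = 10 frames per second.
Time for a 16-frame gap: 16 ÷ (10) = 1.6 s.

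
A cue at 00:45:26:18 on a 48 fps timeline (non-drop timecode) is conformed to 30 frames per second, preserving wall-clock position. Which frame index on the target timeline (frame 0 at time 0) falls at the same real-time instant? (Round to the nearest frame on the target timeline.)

Source frame index: (0×3600 + 45×60 + 26) × 48 + 18 = 130866.
Real time: 130866 / (48) = 21811/8 s.
Target frame: (21811/8) × (30) = 327165/4 ≈ 81791.250 → 81791.

frame 81791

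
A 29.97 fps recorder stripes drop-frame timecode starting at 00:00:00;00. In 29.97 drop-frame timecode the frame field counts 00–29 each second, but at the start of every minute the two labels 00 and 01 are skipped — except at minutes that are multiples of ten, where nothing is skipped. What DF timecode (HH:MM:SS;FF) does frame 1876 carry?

00:01:02;18

Ten DF minutes hold 17982 frames, so frame 1876 lies in block 0 (frames 0–17981) with 1876 frames into that block.
The block's first minute is 1800 frames and the rest 1798 each; 1876 frames reaches minute 1, so 0 × 18 + 1 × 2 = 2 labels have been skipped so far.
Adding those back, label number 1876 + 2 = 1878 at 30 labels/s is 62 s + 18 f = 0 h 1 min 2 s frame 18, i.e. 00:01:02;18.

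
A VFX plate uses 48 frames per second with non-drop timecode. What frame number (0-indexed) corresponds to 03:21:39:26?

Total seconds to the label: (3 × 3600 + 21 × 60 + 39) = 12099.
Frame index = 12099 × 48 + 26 = 580778.

580778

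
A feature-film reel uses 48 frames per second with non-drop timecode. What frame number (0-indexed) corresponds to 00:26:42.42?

frame 76938

Total seconds to the label: (0 × 3600 + 26 × 60 + 42) = 1602.
Frame index = 1602 × 48 + 42 = 76938.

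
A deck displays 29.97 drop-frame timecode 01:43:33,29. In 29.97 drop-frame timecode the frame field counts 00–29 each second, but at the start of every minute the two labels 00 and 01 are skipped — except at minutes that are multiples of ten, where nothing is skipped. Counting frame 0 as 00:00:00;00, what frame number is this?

As if non-drop at 30 labels/s: (1 × 3600 + 43 × 60 + 33) × 30 + 29 = 186419.
Minute boundaries passed: 103; those not divisible by 10: 103 − 10 = 93; dropped labels = 2 × 93 = 186.
Actual frame index = 186419 − 186 = 186233.

186233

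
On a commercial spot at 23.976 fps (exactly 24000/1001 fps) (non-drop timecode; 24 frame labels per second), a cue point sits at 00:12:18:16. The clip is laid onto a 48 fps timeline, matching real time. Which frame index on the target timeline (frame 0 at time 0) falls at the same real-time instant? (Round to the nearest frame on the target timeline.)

frame 35491

Source frame index: (0×3600 + 12×60 + 18) × 24 + 16 = 17728.
Real time: 17728 / (24000/1001) = 277277/375 s.
Target frame: (277277/375) × (48) = 4436432/125 ≈ 35491.456 → 35491.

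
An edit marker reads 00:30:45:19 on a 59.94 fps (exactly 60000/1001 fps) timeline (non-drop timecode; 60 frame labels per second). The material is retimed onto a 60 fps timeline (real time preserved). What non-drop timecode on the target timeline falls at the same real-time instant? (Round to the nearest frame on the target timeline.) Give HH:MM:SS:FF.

Source frame index: (0×3600 + 30×60 + 45) × 60 + 19 = 110719.
Real time: 110719 / (60000/1001) = 110829719/60000 s.
Target frame: (110829719/60000) × (60) = 110829719/1000 ≈ 110829.719 → 110830.
At 60 labels/s: frame 110830 → 00:30:47:10.

00:30:47:10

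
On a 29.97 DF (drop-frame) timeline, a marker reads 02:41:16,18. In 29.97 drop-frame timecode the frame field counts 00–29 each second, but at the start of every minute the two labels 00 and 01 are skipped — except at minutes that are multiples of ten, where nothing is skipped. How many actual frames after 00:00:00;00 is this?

Complete 10-minute blocks: 16, each 17982 frames → 287712.
Remaining 1 whole minute in the current block: 1800 + 0 × 1798 = 1800 frames.
Within the current minute: 16 × 30 + 18 − 2 = 496 (labels ;00/;01 skipped at this minute). Total = 287712 + 1800 + 496 = 290008.

290008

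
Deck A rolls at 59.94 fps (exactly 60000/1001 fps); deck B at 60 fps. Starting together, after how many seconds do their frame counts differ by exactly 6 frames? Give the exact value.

100.1 seconds

The gap grows by |60 − 60000/1001| = 60/1001 frames per second.
Time for a 6-frame gap: 6 ÷ (60/1001) = 100.1 s.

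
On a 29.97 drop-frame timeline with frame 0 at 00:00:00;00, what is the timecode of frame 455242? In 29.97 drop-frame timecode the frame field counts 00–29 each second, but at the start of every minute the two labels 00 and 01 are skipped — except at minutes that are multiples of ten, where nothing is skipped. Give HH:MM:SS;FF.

Ten DF minutes hold 17982 frames, so frame 455242 lies in block 25 (frames 449550–467531) with 5692 frames into that block.
The block's first minute is 1800 frames and the rest 1798 each; 5692 frames reaches minute 3, so 25 × 18 + 3 × 2 = 456 labels have been skipped so far.
Adding those back, label number 455242 + 456 = 455698 at 30 labels/s is 15189 s + 28 f = 4 h 13 min 9 s frame 28, i.e. 04:13:09;28.

04:13:09;28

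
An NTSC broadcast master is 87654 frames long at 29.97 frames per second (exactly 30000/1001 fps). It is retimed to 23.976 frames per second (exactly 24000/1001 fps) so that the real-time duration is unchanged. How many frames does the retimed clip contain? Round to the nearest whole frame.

Frames at target rate = 87654 × (24000/1001) / (30000/1001) = 350616/5 ≈ 70123.200.
Nearest whole frame: 70123.

70123 frames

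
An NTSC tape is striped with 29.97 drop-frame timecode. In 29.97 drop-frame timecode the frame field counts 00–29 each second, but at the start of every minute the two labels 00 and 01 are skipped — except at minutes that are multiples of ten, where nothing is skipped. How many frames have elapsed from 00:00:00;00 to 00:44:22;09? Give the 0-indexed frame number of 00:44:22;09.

Complete 10-minute blocks: 4, each 17982 frames → 71928.
Remaining 4 whole minutes in the current block: 1800 + 3 × 1798 = 7194 frames.
Within the current minute: 22 × 30 + 9 − 2 = 667 (labels ;00/;01 skipped at this minute). Total = 71928 + 7194 + 667 = 79789.

79789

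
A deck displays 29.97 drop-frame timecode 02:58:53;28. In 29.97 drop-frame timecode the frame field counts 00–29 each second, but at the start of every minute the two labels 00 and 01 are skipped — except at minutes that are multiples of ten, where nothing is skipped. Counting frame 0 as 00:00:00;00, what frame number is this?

Complete 10-minute blocks: 17, each 17982 frames → 305694.
Remaining 8 whole minutes in the current block: 1800 + 7 × 1798 = 14386 frames.
Within the current minute: 53 × 30 + 28 − 2 = 1616 (labels ;00/;01 skipped at this minute). Total = 305694 + 14386 + 1616 = 321696.

321696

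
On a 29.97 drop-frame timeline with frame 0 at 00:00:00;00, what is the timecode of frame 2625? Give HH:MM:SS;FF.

Each 10-minute DF block holds 10 × 60 × 30 − 9 × 2 = 17982 frames. 2625 ÷ 17982 → 0 full blocks, remainder 2625.
Within the partial block the first minute is 1800 frames and each further minute 1798, so 1 further minute boundary passed. Total skipped labels = 18 × 0 + 2 × 1 = 2.
Non-drop label index = 2625 + 2 = 2627; at 30 labels/s that is 00:01:27:17, i.e. DF 00:01:27;17.

00:01:27;17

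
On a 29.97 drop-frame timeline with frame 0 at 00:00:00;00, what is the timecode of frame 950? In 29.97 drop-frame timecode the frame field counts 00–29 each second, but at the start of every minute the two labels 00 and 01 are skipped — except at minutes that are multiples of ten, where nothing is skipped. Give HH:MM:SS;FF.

00:00:31;20

Each 10-minute DF block holds 10 × 60 × 30 − 9 × 2 = 17982 frames. 950 ÷ 17982 → 0 full blocks, remainder 950.
Within the partial block the first minute is 1800 frames and each further minute 1798, so 0 further minute boundaries passed. Total skipped labels = 18 × 0 + 2 × 0 = 0.
Non-drop label index = 950 + 0 = 950; at 30 labels/s that is 00:00:31:20, i.e. DF 00:00:31;20.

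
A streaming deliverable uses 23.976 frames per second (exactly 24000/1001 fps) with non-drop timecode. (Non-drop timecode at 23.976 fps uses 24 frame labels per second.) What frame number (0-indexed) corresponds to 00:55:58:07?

80599

Total seconds to the label: (0 × 3600 + 55 × 60 + 58) = 3358.
Frame index = 3358 × 24 + 7 = 80599.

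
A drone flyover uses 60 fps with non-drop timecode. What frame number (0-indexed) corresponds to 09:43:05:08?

Total seconds to the label: (9 × 3600 + 43 × 60 + 5) = 34985.
Frame index = 34985 × 60 + 8 = 2099108.

2099108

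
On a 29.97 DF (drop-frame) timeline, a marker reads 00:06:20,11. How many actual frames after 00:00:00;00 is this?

11399

Complete 10-minute blocks: 0, each 17982 frames → 0.
Remaining 6 whole minutes in the current block: 1800 + 5 × 1798 = 10790 frames.
Within the current minute: 20 × 30 + 11 − 2 = 609 (labels ;00/;01 skipped at this minute). Total = 0 + 10790 + 609 = 11399.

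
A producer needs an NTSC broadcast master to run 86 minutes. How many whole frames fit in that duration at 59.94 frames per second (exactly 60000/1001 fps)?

309290 frames

86 min = 5160 s.
Frames = 5160 × 60000/1001 = 309600000/1001 ≈ 309290.7093.
Complete frames: 309290.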